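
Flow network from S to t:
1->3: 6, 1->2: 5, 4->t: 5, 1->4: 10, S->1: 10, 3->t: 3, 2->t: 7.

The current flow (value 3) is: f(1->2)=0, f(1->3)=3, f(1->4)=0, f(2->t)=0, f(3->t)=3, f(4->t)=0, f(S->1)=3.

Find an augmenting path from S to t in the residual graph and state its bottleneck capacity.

S->1->4->t, bottleneck 5

Residual along S->1->4->t: S->1: 7, 1->4: 10, 4->t: 5.
Bottleneck = min = 5.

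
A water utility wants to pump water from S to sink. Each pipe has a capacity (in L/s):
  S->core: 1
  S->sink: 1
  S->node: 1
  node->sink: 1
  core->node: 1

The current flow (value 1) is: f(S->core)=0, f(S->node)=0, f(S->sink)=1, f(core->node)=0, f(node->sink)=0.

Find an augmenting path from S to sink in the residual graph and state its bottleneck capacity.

Residual along S->node->sink: S->node: 1, node->sink: 1.
Bottleneck = min = 1.

S->node->sink, bottleneck 1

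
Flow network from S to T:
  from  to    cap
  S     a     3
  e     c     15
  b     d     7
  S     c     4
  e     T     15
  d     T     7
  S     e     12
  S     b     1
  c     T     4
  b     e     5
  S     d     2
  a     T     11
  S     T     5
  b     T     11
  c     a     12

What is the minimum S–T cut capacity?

27

Max flow = 27 (via 6 augmenting paths).
In the residual at optimum, the set reachable from S is {S}.
Cut edges: S->b (cap 1), S->e (cap 12), S->c (cap 4), S->d (cap 2), S->a (cap 3), S->T (cap 5). Sum = 27.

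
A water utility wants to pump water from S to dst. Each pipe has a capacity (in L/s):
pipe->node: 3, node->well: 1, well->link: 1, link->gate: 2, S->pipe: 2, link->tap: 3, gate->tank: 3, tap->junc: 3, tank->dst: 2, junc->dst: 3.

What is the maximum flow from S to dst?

1

Augment S->pipe->node->well->link->gate->tank->dst: bottleneck 1. Total 1.
No augmenting path remains in the residual graph.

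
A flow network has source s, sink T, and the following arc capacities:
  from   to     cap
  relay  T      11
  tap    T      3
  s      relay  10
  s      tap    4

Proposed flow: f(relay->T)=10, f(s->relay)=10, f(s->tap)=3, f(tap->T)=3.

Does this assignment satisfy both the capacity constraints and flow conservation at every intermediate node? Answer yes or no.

Yes

Every edge has 0 ≤ f(e) ≤ cap(e).
At each intermediate node, inflow equals outflow.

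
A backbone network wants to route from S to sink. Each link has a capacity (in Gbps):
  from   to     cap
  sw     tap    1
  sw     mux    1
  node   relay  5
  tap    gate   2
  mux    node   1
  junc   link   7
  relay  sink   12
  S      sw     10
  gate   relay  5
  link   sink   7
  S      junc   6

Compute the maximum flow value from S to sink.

8

Augment S→junc→link→sink: bottleneck 6. Total 6.
Augment S→sw→tap→gate→relay→sink: bottleneck 1. Total 7.
Augment S→sw→mux→node→relay→sink: bottleneck 1. Total 8.
No augmenting path remains in the residual graph.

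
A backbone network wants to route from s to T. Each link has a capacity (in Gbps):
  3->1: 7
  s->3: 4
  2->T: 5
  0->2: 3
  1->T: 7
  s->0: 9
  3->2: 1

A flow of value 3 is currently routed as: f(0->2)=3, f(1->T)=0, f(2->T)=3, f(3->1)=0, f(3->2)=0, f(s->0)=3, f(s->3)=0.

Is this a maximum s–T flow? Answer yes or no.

Residual path s->3->2->T has bottleneck 1 > 0.
Pushing 1 along it raises the flow to 4, so the given flow is not maximum.

No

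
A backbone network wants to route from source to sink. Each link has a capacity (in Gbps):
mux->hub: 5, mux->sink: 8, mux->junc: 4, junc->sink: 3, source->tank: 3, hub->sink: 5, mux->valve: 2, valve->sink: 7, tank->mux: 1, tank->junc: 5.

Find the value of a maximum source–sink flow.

Augment source->tank->mux->sink: bottleneck 1. Total 1.
Augment source->tank->junc->sink: bottleneck 2. Total 3.
No augmenting path remains in the residual graph.

3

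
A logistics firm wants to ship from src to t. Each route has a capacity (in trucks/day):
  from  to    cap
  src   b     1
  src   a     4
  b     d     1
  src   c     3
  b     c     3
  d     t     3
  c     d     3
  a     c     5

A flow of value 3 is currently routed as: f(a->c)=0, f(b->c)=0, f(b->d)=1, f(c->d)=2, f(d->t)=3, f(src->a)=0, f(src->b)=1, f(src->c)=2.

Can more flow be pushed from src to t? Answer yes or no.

No

Residual reachable from src: {a, b, c, d, src}; t is not reachable.
Saturated cut: d->t with total capacity 3 = current flow value. Flow is maximum.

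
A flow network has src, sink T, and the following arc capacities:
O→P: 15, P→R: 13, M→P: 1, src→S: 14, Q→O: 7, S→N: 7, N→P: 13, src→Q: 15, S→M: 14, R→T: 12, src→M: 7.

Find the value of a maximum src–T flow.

12

Augment src→M→P→R→T: bottleneck 1. Total 1.
Augment src→Q→O→P→R→T: bottleneck 7. Total 8.
Augment src→S→N→P→R→T: bottleneck 4. Total 12.
No augmenting path remains in the residual graph.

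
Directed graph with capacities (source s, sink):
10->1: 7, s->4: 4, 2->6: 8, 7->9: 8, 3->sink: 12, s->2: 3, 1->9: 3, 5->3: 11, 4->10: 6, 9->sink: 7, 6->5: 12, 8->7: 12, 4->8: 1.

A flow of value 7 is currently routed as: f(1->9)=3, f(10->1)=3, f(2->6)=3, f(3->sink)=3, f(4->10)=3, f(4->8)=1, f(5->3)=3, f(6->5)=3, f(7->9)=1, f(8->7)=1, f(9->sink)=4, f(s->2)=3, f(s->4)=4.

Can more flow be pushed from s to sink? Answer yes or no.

No

Residual reachable from s: {s}; sink is not reachable.
Saturated cut: s->4, s->2 with total capacity 7 = current flow value. Flow is maximum.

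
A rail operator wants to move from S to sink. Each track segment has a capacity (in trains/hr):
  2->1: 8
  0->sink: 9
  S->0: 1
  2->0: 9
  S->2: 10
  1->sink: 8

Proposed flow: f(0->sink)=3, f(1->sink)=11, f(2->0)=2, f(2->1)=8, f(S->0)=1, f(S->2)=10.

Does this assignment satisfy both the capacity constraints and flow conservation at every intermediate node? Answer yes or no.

No

Capacity violated on 1->sink: flow 11 > capacity 8.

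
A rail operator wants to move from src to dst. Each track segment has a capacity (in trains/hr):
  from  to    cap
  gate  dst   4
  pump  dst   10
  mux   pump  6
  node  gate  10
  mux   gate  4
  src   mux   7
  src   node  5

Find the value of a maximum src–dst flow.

10

Augment src→node→gate→dst: bottleneck 4. Total 4.
Augment src→mux→pump→dst: bottleneck 6. Total 10.
No augmenting path remains in the residual graph.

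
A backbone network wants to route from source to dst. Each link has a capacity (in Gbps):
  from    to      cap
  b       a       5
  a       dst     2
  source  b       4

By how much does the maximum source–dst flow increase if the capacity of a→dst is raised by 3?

2

Original max flow = 2.
After raising cap(a→dst), augmenting paths through that edge carry 2 more units.
New max flow = 4. Increase = 2.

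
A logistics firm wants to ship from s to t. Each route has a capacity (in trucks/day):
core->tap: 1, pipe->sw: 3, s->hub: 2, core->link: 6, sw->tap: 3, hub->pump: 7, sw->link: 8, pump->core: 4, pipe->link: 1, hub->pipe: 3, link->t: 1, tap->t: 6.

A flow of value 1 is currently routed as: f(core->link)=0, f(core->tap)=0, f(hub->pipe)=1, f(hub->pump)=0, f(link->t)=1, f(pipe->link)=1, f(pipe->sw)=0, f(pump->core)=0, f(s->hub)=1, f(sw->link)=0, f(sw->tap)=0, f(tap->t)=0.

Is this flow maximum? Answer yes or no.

No

Residual path s->hub->pipe->sw->tap->t has bottleneck 1 > 0.
Pushing 1 along it raises the flow to 2, so the given flow is not maximum.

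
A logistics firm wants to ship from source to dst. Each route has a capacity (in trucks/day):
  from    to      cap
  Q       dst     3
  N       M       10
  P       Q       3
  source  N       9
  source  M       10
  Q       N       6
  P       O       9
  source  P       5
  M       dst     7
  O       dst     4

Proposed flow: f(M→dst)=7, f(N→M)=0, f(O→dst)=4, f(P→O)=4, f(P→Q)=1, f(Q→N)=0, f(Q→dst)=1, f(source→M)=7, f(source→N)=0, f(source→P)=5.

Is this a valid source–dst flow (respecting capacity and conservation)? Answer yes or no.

Every edge has 0 ≤ f(e) ≤ cap(e).
At each intermediate node, inflow equals outflow.

Yes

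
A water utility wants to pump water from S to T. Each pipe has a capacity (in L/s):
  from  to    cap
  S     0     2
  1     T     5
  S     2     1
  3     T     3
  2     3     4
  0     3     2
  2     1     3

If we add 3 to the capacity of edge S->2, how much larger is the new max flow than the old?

3

Original max flow = 3.
After raising cap(S->2), augmenting paths through that edge carry 3 more units.
New max flow = 6. Increase = 3.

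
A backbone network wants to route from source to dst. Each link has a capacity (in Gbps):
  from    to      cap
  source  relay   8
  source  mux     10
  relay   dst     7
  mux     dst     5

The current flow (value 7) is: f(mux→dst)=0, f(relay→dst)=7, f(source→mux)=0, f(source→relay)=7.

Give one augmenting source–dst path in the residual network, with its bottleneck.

source→mux→dst, bottleneck 5

Residual along source→mux→dst: source→mux: 10, mux→dst: 5.
Bottleneck = min = 5.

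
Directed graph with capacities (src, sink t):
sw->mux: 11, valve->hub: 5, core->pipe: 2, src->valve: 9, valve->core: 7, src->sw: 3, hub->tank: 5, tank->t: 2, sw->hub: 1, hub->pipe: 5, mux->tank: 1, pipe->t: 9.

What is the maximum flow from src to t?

Augment src->valve->core->pipe->t: bottleneck 2. Total 2.
Augment src->valve->hub->pipe->t: bottleneck 5. Total 7.
Augment src->sw->hub->tank->t: bottleneck 1. Total 8.
Augment src->sw->mux->tank->t: bottleneck 1. Total 9.
No augmenting path remains in the residual graph.

9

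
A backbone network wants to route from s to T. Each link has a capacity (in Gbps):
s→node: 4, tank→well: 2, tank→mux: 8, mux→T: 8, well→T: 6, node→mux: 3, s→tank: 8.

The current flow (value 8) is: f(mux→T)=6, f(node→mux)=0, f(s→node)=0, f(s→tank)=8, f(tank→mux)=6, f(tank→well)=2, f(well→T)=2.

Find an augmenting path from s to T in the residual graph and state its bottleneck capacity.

s→node→mux→T, bottleneck 2

Residual along s→node→mux→T: s→node: 4, node→mux: 3, mux→T: 2.
Bottleneck = min = 2.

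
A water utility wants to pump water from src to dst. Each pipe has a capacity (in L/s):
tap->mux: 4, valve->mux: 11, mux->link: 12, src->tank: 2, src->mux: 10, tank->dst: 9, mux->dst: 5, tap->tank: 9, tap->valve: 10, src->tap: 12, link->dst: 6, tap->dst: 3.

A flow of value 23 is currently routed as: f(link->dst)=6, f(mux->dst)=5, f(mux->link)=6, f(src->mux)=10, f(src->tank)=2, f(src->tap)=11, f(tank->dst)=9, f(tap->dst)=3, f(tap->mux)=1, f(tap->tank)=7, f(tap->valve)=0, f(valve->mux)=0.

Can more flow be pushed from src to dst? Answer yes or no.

Residual reachable from src: {link, mux, src, tank, tap, valve}; dst is not reachable.
Saturated cut: tap->dst, mux->dst, tank->dst, link->dst with total capacity 23 = current flow value. Flow is maximum.

No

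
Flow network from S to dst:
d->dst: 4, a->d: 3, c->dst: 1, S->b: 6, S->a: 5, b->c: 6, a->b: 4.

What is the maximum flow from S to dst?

Augment S->a->d->dst: bottleneck 3. Total 3.
Augment S->b->c->dst: bottleneck 1. Total 4.
No augmenting path remains in the residual graph.

4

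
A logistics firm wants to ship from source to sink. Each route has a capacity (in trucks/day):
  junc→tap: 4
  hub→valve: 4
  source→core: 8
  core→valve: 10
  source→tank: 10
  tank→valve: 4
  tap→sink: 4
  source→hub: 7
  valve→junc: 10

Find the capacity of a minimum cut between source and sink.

4

Max flow = 4 (via 1 augmenting path).
In the residual at optimum, the set reachable from source is {core, hub, junc, source, tank, valve}.
Cut edges: junc→tap (cap 4). Sum = 4.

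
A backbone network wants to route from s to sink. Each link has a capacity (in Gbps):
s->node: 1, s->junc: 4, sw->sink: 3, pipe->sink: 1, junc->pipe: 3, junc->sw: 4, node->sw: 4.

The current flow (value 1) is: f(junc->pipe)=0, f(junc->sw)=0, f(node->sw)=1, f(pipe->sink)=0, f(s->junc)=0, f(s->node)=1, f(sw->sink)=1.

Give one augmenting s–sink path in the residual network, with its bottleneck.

Residual along s->junc->sw->sink: s->junc: 4, junc->sw: 4, sw->sink: 2.
Bottleneck = min = 2.

s->junc->sw->sink, bottleneck 2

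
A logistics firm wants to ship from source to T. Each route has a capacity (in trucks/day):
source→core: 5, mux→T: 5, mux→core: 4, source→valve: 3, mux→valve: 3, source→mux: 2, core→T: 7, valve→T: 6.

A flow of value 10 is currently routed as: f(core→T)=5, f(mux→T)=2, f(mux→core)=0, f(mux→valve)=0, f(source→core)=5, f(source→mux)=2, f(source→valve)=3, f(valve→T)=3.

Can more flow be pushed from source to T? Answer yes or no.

No

Residual reachable from source: {source}; T is not reachable.
Saturated cut: source→mux, source→valve, source→core with total capacity 10 = current flow value. Flow is maximum.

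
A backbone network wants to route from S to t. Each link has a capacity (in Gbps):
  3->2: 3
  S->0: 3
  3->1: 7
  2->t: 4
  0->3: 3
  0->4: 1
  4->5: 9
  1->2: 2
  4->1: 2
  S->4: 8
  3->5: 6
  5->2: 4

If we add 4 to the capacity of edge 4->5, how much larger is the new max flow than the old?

0

Original max flow = 4.
Edge 4->5 does not cross the min cut (source side {0, 1, 2, 3, 4, 5, S}), so extra capacity there cannot help.
New max flow = 4. Increase = 0.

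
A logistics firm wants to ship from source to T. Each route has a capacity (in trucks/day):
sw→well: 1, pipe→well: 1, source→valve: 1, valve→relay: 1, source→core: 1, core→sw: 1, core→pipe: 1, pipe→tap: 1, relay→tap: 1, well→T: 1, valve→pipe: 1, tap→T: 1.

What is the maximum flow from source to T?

Augment source→valve→relay→tap→T: bottleneck 1. Total 1.
Augment source→core→pipe→well→T: bottleneck 1. Total 2.
No augmenting path remains in the residual graph.

2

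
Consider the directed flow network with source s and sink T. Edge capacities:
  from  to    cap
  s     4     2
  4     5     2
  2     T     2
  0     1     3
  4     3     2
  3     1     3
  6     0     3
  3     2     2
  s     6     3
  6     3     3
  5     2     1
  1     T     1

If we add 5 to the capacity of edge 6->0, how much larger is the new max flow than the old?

0

Original max flow = 3.
Edge 6->0 does not cross the min cut (source side {0, 1, 2, 3, 4, 5, 6, s}), so extra capacity there cannot help.
New max flow = 3. Increase = 0.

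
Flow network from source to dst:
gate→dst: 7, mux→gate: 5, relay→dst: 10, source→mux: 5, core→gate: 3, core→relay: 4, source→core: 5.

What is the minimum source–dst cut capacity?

10

Max flow = 10 (via 3 augmenting paths).
In the residual at optimum, the set reachable from source is {source}.
Cut edges: source→core (cap 5), source→mux (cap 5). Sum = 10.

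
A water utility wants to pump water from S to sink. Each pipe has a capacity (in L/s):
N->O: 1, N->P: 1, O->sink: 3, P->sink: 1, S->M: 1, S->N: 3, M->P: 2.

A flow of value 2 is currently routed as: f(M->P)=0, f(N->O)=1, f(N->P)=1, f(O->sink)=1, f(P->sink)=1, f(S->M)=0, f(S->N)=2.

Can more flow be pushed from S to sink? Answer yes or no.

No

Residual reachable from S: {M, N, P, S}; sink is not reachable.
Saturated cut: N->O, P->sink with total capacity 2 = current flow value. Flow is maximum.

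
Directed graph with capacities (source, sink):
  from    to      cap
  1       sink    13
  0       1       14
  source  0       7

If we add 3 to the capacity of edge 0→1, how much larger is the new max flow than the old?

0

Original max flow = 7.
Edge 0→1 does not cross the min cut (source side {source}), so extra capacity there cannot help.
New max flow = 7. Increase = 0.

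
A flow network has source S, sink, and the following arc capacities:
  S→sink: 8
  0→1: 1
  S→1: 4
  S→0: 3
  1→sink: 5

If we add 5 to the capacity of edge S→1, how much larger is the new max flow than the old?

0

Original max flow = 13.
Even with extra capacity on S→1, another cut of capacity 13 remains binding.
New max flow = 13. Increase = 0.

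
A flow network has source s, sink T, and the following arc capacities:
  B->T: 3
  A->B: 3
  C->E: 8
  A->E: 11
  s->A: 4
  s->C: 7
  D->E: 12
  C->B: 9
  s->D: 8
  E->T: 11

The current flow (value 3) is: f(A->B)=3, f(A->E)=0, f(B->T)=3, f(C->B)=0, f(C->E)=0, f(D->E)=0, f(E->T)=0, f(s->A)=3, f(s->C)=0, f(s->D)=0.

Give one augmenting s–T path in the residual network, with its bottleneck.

s->A->E->T, bottleneck 1

Residual along s->A->E->T: s->A: 1, A->E: 11, E->T: 11.
Bottleneck = min = 1.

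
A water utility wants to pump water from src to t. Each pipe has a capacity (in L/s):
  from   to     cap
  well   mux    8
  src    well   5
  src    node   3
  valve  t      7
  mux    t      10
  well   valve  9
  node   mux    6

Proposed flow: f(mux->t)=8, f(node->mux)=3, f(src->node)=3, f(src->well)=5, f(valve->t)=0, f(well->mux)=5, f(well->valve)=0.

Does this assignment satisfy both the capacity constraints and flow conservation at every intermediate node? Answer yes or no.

Yes

Every edge has 0 ≤ f(e) ≤ cap(e).
At each intermediate node, inflow equals outflow.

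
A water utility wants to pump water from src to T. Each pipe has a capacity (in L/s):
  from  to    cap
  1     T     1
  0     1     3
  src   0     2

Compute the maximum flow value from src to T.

Augment src->0->1->T: bottleneck 1. Total 1.
No augmenting path remains in the residual graph.

1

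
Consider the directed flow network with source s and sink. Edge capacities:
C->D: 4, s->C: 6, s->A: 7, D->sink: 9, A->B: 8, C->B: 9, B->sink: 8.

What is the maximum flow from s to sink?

Augment s->A->B->sink: bottleneck 7. Total 7.
Augment s->C->B->sink: bottleneck 1. Total 8.
Augment s->C->D->sink: bottleneck 4. Total 12.
No augmenting path remains in the residual graph.

12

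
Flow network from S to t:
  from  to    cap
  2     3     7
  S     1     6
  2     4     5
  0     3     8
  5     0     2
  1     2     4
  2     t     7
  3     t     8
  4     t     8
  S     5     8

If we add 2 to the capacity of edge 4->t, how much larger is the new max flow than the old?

Original max flow = 6.
Edge 4->t does not cross the min cut (source side {1, 5, S}), so extra capacity there cannot help.
New max flow = 6. Increase = 0.

0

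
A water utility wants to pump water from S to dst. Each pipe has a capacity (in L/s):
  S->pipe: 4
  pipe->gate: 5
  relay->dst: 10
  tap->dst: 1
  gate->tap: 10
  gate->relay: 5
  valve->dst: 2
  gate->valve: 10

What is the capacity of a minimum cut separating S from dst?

Max flow = 4 (via 3 augmenting paths).
In the residual at optimum, the set reachable from S is {S}.
Cut edges: S->pipe (cap 4). Sum = 4.

4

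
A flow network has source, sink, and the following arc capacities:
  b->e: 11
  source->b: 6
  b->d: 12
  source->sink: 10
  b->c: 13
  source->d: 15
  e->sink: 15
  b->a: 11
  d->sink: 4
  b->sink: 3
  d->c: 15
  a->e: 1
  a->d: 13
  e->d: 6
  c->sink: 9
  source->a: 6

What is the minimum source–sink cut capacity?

30

Max flow = 30 (via 6 augmenting paths).
In the residual at optimum, the set reachable from source is {a, c, d, source}.
Cut edges: source->b (cap 6), source->sink (cap 10), a->e (cap 1), d->sink (cap 4), c->sink (cap 9). Sum = 30.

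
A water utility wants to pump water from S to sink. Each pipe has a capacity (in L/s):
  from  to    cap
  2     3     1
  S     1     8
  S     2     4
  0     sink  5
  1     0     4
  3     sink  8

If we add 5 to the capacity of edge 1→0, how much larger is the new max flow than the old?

Original max flow = 5.
After raising cap(1→0), augmenting paths through that edge carry 1 more unit.
New max flow = 6. Increase = 1.

1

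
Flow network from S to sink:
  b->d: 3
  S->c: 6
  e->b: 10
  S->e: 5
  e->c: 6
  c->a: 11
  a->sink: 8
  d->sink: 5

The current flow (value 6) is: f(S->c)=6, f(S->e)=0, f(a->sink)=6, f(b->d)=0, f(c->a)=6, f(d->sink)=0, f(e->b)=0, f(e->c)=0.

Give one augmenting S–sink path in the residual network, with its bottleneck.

S->e->b->d->sink, bottleneck 3

Residual along S->e->b->d->sink: S->e: 5, e->b: 10, b->d: 3, d->sink: 5.
Bottleneck = min = 3.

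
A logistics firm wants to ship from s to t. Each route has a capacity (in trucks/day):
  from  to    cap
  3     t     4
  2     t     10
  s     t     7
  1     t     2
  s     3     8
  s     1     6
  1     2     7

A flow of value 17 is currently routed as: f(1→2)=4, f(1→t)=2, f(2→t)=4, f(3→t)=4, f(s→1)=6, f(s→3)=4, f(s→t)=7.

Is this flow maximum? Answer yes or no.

Yes

Residual reachable from s: {3, s}; t is not reachable.
Saturated cut: s→1, s→t, 3→t with total capacity 17 = current flow value. Flow is maximum.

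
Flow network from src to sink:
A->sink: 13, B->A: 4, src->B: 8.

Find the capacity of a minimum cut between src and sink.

4

Max flow = 4 (via 1 augmenting path).
In the residual at optimum, the set reachable from src is {B, src}.
Cut edges: B->A (cap 4). Sum = 4.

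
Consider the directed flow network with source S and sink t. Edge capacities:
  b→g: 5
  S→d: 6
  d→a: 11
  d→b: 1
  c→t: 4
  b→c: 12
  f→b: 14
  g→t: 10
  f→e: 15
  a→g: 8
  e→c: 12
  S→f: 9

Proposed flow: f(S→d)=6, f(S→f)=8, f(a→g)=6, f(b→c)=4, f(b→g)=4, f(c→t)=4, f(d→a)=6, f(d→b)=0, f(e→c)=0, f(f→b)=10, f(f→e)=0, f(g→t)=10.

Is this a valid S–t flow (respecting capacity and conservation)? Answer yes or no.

No

Conservation fails at f: inflow 8 ≠ outflow 10.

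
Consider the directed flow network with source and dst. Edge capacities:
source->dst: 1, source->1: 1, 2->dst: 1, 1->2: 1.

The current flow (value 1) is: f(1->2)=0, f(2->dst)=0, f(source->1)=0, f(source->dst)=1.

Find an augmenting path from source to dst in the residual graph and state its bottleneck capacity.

source->1->2->dst, bottleneck 1

Residual along source->1->2->dst: source->1: 1, 1->2: 1, 2->dst: 1.
Bottleneck = min = 1.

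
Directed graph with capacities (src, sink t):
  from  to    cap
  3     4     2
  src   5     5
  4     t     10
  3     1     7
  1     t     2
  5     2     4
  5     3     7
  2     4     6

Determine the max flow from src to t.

Augment src->5->3->1->t: bottleneck 2. Total 2.
Augment src->5->3->4->t: bottleneck 2. Total 4.
Augment src->5->2->4->t: bottleneck 1. Total 5.
No augmenting path remains in the residual graph.

5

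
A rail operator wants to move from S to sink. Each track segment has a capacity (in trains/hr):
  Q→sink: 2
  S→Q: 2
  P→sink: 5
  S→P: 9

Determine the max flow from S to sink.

Augment S→P→sink: bottleneck 5. Total 5.
Augment S→Q→sink: bottleneck 2. Total 7.
No augmenting path remains in the residual graph.

7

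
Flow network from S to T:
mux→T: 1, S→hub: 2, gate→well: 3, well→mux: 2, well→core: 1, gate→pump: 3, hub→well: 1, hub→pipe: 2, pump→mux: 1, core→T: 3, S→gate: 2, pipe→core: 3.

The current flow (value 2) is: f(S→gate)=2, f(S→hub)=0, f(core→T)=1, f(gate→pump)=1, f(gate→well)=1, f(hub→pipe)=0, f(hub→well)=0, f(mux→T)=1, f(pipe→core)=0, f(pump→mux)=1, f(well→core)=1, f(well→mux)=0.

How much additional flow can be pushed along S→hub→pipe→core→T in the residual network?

2

Residual capacities along the path: S→hub: 2, hub→pipe: 2, pipe→core: 3, core→T: 2.
Minimum is 2.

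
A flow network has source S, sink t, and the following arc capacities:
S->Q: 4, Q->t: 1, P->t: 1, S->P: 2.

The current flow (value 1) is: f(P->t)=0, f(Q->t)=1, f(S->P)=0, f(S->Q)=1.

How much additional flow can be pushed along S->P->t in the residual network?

1

Residual capacities along the path: S->P: 2, P->t: 1.
Minimum is 1.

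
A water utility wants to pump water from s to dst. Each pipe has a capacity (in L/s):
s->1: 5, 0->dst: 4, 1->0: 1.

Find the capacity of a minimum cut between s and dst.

Max flow = 1 (via 1 augmenting path).
In the residual at optimum, the set reachable from s is {1, s}.
Cut edges: 1->0 (cap 1). Sum = 1.

1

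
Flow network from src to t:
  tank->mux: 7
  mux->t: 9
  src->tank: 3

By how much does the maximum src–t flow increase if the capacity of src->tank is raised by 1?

1

Original max flow = 3.
After raising cap(src->tank), augmenting paths through that edge carry 1 more unit.
New max flow = 4. Increase = 1.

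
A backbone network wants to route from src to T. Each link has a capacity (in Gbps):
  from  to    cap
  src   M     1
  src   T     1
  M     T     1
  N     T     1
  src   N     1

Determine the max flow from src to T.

Augment src->T: bottleneck 1. Total 1.
Augment src->M->T: bottleneck 1. Total 2.
Augment src->N->T: bottleneck 1. Total 3.
No augmenting path remains in the residual graph.

3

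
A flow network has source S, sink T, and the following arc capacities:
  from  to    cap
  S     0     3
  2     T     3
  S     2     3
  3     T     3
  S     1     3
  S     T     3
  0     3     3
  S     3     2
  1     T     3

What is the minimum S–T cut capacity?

12

Max flow = 12 (via 5 augmenting paths).
In the residual at optimum, the set reachable from S is {0, 3, S}.
Cut edges: S->2 (cap 3), S->1 (cap 3), S->T (cap 3), 3->T (cap 3). Sum = 12.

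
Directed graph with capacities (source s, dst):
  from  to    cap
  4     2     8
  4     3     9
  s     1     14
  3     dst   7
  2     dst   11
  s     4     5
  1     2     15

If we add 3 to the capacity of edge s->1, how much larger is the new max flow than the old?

Original max flow = 16.
Edge s->1 does not cross the min cut (source side {1, 2, s}), so extra capacity there cannot help.
New max flow = 16. Increase = 0.

0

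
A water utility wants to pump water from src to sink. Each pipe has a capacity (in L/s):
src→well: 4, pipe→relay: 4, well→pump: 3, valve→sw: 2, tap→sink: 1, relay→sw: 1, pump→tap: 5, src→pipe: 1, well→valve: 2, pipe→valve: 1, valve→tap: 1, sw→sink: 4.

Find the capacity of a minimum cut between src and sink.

Max flow = 4 (via 3 augmenting paths).
In the residual at optimum, the set reachable from src is {pump, src, tap, well}.
Cut edges: src→pipe (cap 1), well→valve (cap 2), tap→sink (cap 1). Sum = 4.

4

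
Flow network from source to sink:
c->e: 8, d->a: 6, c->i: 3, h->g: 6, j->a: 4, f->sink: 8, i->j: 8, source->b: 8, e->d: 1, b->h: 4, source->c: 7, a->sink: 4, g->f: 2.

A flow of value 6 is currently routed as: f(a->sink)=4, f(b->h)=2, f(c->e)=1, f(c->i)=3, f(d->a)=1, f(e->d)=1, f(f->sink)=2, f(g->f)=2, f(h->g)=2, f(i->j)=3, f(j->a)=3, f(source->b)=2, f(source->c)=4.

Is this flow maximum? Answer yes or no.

Yes

Residual reachable from source: {b, c, e, g, h, source}; sink is not reachable.
Saturated cut: e->d, c->i, g->f with total capacity 6 = current flow value. Flow is maximum.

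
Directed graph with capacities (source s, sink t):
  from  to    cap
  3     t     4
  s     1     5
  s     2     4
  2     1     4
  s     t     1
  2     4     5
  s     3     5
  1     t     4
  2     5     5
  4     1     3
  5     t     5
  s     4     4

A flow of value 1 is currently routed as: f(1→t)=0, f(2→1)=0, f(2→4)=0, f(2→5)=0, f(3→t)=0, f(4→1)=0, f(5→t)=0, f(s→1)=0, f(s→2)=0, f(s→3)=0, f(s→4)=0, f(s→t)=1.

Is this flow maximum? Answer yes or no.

Residual path s→1→t has bottleneck 4 > 0.
Pushing 4 along it raises the flow to 5, so the given flow is not maximum.

No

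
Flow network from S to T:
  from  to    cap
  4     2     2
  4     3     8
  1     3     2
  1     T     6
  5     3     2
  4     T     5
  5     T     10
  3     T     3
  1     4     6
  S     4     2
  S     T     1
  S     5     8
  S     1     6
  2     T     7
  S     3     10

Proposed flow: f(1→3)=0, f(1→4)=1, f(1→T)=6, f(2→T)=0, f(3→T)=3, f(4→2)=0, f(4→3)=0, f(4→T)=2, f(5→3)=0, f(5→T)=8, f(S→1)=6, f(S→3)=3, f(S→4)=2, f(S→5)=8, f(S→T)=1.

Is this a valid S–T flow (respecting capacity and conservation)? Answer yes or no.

No

Conservation fails at 1: inflow 6 ≠ outflow 7.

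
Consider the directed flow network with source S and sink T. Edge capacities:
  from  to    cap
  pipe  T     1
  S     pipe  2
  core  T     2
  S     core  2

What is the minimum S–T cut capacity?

3

Max flow = 3 (via 2 augmenting paths).
In the residual at optimum, the set reachable from S is {S, pipe}.
Cut edges: S→core (cap 2), pipe→T (cap 1). Sum = 3.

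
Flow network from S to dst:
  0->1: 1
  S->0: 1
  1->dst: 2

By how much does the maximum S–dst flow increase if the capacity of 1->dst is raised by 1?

0

Original max flow = 1.
Edge 1->dst does not cross the min cut (source side {S}), so extra capacity there cannot help.
New max flow = 1. Increase = 0.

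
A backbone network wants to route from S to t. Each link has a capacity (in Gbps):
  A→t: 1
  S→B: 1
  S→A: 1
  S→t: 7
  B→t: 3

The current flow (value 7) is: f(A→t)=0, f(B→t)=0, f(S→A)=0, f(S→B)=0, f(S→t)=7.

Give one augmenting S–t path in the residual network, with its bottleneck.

Residual along S→A→t: S→A: 1, A→t: 1.
Bottleneck = min = 1.

S→A→t, bottleneck 1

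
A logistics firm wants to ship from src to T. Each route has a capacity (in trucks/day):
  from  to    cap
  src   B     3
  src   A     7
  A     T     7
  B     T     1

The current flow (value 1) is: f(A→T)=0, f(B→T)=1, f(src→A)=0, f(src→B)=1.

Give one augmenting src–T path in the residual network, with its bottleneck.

src→A→T, bottleneck 7

Residual along src→A→T: src→A: 7, A→T: 7.
Bottleneck = min = 7.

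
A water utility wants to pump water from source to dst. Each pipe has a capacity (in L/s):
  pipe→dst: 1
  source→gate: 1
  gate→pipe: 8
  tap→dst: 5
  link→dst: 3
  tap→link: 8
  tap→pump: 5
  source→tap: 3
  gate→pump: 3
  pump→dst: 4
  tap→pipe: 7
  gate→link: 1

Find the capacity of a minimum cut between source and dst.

Max flow = 4 (via 2 augmenting paths).
In the residual at optimum, the set reachable from source is {source}.
Cut edges: source→tap (cap 3), source→gate (cap 1). Sum = 4.

4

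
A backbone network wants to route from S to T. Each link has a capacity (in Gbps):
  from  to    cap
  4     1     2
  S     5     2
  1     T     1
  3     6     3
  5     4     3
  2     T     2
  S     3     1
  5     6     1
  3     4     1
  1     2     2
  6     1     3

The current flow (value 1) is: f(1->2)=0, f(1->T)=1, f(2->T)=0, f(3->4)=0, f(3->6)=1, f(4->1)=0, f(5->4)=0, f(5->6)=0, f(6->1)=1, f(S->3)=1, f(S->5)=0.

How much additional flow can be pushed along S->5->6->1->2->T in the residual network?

Residual capacities along the path: S->5: 2, 5->6: 1, 6->1: 2, 1->2: 2, 2->T: 2.
Minimum is 1.

1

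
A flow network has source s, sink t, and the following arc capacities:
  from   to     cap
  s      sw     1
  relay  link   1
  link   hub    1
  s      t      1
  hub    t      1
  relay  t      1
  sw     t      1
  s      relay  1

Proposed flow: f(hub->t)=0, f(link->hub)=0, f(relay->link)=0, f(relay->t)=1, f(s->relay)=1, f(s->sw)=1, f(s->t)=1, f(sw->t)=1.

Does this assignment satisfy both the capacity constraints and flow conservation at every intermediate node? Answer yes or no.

Yes

Every edge has 0 ≤ f(e) ≤ cap(e).
At each intermediate node, inflow equals outflow.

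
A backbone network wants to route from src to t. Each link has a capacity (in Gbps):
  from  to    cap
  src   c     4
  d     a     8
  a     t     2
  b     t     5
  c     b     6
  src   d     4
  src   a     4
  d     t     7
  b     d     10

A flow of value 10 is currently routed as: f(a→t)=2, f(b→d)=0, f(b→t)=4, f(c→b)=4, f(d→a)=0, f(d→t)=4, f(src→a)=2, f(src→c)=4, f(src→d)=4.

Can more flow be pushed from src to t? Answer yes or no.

No

Residual reachable from src: {a, src}; t is not reachable.
Saturated cut: src→c, src→d, a→t with total capacity 10 = current flow value. Flow is maximum.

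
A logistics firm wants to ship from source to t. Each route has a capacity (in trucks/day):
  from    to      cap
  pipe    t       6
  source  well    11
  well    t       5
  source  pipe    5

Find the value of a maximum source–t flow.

10

Augment source→well→t: bottleneck 5. Total 5.
Augment source→pipe→t: bottleneck 5. Total 10.
No augmenting path remains in the residual graph.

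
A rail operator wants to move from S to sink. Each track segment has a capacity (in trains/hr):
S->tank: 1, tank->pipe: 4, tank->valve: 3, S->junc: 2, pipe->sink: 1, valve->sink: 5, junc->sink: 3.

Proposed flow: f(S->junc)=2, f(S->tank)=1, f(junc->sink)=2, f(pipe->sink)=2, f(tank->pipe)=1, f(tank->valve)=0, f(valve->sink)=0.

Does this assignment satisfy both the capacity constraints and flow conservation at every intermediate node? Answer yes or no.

Capacity violated on pipe->sink: flow 2 > capacity 1.

No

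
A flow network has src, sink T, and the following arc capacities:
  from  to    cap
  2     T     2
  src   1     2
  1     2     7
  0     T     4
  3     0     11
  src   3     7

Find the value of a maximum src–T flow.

Augment src->1->2->T: bottleneck 2. Total 2.
Augment src->3->0->T: bottleneck 4. Total 6.
No augmenting path remains in the residual graph.

6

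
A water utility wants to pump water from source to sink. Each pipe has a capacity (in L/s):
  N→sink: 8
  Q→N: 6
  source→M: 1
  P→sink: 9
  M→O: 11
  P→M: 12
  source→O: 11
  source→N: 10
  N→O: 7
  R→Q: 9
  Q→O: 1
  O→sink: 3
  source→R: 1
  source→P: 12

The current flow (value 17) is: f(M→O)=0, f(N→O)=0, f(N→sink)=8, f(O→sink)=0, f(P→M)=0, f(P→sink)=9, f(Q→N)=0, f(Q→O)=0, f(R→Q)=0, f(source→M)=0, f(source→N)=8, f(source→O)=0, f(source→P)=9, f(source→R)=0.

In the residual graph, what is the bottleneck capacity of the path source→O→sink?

Residual capacities along the path: source→O: 11, O→sink: 3.
Minimum is 3.

3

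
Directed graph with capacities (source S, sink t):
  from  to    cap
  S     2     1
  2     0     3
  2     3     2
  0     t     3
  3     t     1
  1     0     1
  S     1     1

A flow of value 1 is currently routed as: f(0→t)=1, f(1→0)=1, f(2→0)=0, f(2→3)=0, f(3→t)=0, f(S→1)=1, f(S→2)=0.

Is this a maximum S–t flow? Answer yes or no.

Residual path S→2→0→t has bottleneck 1 > 0.
Pushing 1 along it raises the flow to 2, so the given flow is not maximum.

No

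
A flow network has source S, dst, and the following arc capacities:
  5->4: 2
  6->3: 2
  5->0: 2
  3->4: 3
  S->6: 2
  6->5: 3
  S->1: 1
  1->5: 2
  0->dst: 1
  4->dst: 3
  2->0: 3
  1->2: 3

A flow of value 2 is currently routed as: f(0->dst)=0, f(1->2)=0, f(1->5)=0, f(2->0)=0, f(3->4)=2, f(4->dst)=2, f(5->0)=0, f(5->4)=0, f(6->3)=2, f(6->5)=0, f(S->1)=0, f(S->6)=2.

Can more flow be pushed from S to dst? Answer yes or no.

Residual path S->1->5->4->dst has bottleneck 1 > 0.
Pushing 1 along it raises the flow to 3, so the given flow is not maximum.

Yes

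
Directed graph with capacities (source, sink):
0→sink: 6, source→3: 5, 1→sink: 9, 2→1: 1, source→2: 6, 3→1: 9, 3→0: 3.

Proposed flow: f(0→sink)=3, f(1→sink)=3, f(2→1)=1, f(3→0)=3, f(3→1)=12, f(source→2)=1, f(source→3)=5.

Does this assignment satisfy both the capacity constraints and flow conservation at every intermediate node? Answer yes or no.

Capacity violated on 3→1: flow 12 > capacity 9.

No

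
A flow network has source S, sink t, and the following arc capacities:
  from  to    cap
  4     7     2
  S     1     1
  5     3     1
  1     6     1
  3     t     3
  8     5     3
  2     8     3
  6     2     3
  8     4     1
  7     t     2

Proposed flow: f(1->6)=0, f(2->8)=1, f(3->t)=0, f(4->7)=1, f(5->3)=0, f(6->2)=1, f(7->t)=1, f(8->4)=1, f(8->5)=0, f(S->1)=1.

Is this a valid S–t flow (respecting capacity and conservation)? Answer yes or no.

No

Conservation fails at 1: inflow 1 ≠ outflow 0.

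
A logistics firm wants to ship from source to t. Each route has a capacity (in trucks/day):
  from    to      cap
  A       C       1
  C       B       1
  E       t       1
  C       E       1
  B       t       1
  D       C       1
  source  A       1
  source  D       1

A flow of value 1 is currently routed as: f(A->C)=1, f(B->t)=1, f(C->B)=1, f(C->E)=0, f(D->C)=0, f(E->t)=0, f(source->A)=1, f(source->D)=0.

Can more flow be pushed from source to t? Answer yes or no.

Residual path source->D->C->E->t has bottleneck 1 > 0.
Pushing 1 along it raises the flow to 2, so the given flow is not maximum.

Yes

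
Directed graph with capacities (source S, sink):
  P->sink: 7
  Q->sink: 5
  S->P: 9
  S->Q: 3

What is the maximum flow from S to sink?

10

Augment S->P->sink: bottleneck 7. Total 7.
Augment S->Q->sink: bottleneck 3. Total 10.
No augmenting path remains in the residual graph.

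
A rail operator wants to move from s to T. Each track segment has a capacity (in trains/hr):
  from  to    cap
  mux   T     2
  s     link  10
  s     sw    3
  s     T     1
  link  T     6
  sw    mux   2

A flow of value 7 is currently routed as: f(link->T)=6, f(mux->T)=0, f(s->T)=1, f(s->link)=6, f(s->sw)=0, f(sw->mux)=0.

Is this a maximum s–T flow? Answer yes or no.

No

Residual path s->sw->mux->T has bottleneck 2 > 0.
Pushing 2 along it raises the flow to 9, so the given flow is not maximum.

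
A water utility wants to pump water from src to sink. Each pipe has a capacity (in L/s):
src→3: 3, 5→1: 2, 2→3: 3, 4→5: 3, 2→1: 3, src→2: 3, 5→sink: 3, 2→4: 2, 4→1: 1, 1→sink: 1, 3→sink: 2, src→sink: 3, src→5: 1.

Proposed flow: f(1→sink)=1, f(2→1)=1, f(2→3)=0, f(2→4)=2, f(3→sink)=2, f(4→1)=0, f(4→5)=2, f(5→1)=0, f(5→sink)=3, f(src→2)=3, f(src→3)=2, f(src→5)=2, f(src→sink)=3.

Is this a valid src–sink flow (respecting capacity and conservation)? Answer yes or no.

No

Capacity violated on src→5: flow 2 > capacity 1.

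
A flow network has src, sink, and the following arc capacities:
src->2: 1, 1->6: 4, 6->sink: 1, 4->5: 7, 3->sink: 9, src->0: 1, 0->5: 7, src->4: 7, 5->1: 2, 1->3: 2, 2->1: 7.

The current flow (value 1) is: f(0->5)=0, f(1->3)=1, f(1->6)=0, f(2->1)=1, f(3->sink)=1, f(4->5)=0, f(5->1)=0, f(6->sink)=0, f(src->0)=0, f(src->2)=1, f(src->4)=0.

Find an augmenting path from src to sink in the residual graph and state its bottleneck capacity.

Residual along src->0->5->1->3->sink: src->0: 1, 0->5: 7, 5->1: 2, 1->3: 1, 3->sink: 8.
Bottleneck = min = 1.

src->0->5->1->3->sink, bottleneck 1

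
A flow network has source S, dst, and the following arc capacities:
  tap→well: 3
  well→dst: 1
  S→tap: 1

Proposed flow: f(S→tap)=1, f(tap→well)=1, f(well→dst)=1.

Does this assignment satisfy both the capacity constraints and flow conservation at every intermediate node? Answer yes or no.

Every edge has 0 ≤ f(e) ≤ cap(e).
At each intermediate node, inflow equals outflow.

Yes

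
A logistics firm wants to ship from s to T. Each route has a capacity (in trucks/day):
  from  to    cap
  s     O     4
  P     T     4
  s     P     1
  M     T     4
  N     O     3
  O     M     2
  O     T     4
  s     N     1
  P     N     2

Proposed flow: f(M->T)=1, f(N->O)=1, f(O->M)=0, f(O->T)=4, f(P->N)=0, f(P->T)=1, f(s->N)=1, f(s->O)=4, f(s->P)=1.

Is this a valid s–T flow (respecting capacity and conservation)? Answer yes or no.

No

Conservation fails at O: inflow 5 ≠ outflow 4.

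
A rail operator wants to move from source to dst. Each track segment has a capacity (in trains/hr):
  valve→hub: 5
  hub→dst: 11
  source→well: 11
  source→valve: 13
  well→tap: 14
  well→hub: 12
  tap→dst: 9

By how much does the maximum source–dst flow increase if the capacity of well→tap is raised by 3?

0

Original max flow = 16.
Edge well→tap does not cross the min cut (source side {source, valve}), so extra capacity there cannot help.
New max flow = 16. Increase = 0.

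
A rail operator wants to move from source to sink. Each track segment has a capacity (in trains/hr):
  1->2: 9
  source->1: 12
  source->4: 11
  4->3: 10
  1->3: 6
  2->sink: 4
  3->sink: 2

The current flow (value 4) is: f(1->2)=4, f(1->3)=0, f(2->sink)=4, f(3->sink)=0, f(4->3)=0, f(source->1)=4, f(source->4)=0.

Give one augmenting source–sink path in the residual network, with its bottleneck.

source->1->3->sink, bottleneck 2

Residual along source->1->3->sink: source->1: 8, 1->3: 6, 3->sink: 2.
Bottleneck = min = 2.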